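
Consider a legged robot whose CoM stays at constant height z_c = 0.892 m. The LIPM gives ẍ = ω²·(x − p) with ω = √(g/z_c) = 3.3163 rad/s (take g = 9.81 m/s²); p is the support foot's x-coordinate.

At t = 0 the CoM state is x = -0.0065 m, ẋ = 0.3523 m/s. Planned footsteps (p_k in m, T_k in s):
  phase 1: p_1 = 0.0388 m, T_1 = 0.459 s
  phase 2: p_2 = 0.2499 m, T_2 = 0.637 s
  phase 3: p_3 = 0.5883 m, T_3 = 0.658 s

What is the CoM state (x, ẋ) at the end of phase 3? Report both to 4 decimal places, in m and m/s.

phase 1: p=0.0388, T=0.459, ωT=1.522182, cosh=2.400223, sinh=2.181988; start (x,ẋ)=(-0.006500, 0.352300) → end (x,ẋ)=(0.161869, 0.517802)
phase 2: p=0.2499, T=0.637, ωT=2.112483, cosh=4.194843, sinh=4.073905; start (x,ẋ)=(0.161869, 0.517802) → end (x,ẋ)=(0.516716, 0.982770)
phase 3: p=0.5883, T=0.658, ωT=2.182125, cosh=4.488965, sinh=4.376163; start (x,ẋ)=(0.516716, 0.982770) → end (x,ẋ)=(1.563817, 3.372743)

x = 1.5638, ẋ = 3.3727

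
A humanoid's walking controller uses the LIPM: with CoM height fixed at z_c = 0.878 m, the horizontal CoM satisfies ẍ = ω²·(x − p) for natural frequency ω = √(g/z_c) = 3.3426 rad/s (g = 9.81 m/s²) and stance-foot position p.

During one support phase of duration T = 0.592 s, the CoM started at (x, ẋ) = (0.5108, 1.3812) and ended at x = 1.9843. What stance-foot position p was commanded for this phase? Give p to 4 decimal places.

ωT = 3.3426·0.592 = 1.978819; cosh(ωT) = 3.686214, sinh(ωT) = 3.547982
x(T) = p + (x₀−p)·cosh(ωT) + (ẋ₀/ω)·sinh(ωT) ⇒ p·(1 − cosh) = x(T) − x₀·cosh − (ẋ₀/ω)·sinh
numerator   = 1.9843 − (0.5108)·3.686214 − (1.3812/3.3426)·3.547982 = -1.364684
denominator = 1 − 3.686214 = -2.686214
p = -1.364684 / -2.686214 = 0.5080

p = 0.5080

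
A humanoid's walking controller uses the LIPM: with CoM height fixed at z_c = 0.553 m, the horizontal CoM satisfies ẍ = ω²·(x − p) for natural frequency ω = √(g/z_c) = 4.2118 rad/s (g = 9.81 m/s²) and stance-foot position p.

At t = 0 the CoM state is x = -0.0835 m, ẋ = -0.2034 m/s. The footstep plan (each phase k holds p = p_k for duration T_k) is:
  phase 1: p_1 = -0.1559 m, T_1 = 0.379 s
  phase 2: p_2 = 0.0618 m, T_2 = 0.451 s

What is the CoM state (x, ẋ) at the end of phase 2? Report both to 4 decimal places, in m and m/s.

phase 1: p=-0.1559, T=0.379, ωT=1.596272, cosh=2.568627, sinh=2.365976; start (x,ẋ)=(-0.083500, -0.203400) → end (x,ẋ)=(-0.084191, 0.199009)
phase 2: p=0.0618, T=0.451, ωT=1.899522, cosh=3.416169, sinh=3.266529; start (x,ẋ)=(-0.084191, 0.199009) → end (x,ẋ)=(-0.282586, -1.328696)

x = -0.2826, ẋ = -1.3287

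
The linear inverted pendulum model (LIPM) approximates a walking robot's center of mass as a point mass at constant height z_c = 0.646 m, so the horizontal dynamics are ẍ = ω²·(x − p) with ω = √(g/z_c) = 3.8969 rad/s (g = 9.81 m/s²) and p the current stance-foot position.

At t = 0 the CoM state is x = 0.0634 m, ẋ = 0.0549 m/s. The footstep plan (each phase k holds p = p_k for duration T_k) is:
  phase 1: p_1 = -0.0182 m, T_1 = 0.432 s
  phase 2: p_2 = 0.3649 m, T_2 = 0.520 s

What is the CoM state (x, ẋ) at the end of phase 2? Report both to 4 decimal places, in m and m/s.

x = 0.8416, ẋ = 2.0479

phase 1: p=-0.0182, T=0.432, ωT=1.683461, cosh=2.784944, sinh=2.599214; start (x,ẋ)=(0.063400, 0.054900) → end (x,ẋ)=(0.245669, 0.979410)
phase 2: p=0.3649, T=0.520, ωT=2.026388, cosh=3.859222, sinh=3.727412; start (x,ẋ)=(0.245669, 0.979410) → end (x,ẋ)=(0.841575, 2.047894)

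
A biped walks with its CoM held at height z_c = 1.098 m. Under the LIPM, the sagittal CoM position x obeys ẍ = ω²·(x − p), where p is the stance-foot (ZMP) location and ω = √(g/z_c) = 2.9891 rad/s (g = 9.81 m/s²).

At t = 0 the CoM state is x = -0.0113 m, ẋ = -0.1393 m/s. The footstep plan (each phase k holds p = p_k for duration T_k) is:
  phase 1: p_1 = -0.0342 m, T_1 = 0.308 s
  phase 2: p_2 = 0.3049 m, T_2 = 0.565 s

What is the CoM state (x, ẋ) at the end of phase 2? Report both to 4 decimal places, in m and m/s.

phase 1: p=-0.0342, T=0.308, ωT=0.920643, cosh=1.454583, sinh=1.056320; start (x,ẋ)=(-0.011300, -0.139300) → end (x,ẋ)=(-0.050117, -0.130318)
phase 2: p=0.3049, T=0.565, ωT=1.688841, cosh=2.798970, sinh=2.614236; start (x,ẋ)=(-0.050117, -0.130318) → end (x,ẋ)=(-0.802758, -3.138938)

x = -0.8028, ẋ = -3.1389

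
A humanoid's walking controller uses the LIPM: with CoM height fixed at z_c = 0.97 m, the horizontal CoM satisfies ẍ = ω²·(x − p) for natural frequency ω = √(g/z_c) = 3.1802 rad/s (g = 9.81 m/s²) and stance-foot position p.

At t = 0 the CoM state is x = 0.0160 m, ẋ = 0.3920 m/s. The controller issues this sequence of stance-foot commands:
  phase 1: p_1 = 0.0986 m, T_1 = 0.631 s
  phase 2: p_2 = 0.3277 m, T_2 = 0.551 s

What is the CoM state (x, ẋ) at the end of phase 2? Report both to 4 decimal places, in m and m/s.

phase 1: p=0.0986, T=0.631, ωT=2.006706, cosh=3.786603, sinh=3.652172; start (x,ẋ)=(0.016000, 0.392000) → end (x,ẋ)=(0.236003, 0.524979)
phase 2: p=0.3277, T=0.551, ωT=1.752290, cosh=2.970587, sinh=2.797210; start (x,ẋ)=(0.236003, 0.524979) → end (x,ẋ)=(0.517063, 0.743790)

x = 0.5171, ẋ = 0.7438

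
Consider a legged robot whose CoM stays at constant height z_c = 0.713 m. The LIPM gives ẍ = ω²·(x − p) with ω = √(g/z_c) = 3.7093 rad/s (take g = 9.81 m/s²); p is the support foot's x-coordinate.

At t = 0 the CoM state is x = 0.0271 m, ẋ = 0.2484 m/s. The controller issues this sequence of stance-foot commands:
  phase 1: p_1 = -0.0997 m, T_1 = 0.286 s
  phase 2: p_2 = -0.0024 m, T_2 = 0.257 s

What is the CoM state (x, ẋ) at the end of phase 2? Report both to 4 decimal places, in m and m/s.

phase 1: p=-0.0997, T=0.286, ωT=1.060860, cosh=1.617506, sinh=1.271348; start (x,ẋ)=(0.027100, 0.248400) → end (x,ẋ)=(0.190538, 0.999753)
phase 2: p=-0.0024, T=0.257, ωT=0.953290, cosh=1.489851, sinh=1.104380; start (x,ẋ)=(0.190538, 0.999753) → end (x,ẋ)=(0.582708, 2.279849)

x = 0.5827, ẋ = 2.2798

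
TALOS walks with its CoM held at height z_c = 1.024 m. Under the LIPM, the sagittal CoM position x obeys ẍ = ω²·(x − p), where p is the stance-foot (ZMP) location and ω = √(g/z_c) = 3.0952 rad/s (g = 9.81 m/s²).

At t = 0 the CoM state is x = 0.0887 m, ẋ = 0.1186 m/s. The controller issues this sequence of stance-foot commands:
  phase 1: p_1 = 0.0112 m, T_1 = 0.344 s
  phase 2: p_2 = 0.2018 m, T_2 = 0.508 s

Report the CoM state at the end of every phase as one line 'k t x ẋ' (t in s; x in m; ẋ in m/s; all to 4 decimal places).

phase 1: p=0.0112, T=0.344, ωT=1.064749, cosh=1.622462, sinh=1.277648; start (x,ẋ)=(0.088700, 0.118600) → end (x,ẋ)=(0.185897, 0.498904)
phase 2: p=0.2018, T=0.508, ωT=1.572362, cosh=2.512784, sinh=2.305229; start (x,ẋ)=(0.185897, 0.498904) → end (x,ẋ)=(0.533410, 1.140167)

1 0.3440 0.1859 0.4989
2 0.8520 0.5334 1.1402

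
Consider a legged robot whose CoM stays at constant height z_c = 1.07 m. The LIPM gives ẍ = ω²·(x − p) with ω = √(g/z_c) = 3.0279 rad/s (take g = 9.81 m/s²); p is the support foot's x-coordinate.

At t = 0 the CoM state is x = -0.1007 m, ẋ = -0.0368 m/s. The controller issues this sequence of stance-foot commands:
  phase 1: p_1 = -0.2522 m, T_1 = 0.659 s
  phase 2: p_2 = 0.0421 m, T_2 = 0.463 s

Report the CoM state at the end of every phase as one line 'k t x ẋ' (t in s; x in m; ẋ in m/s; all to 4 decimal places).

phase 1: p=-0.2522, T=0.659, ωT=1.995386, cosh=3.745502, sinh=3.609541; start (x,ẋ)=(-0.100700, -0.036800) → end (x,ẋ)=(0.271374, 1.517959)
phase 2: p=0.0421, T=0.463, ωT=1.401918, cosh=2.154554, sinh=1.908430; start (x,ẋ)=(0.271374, 1.517959) → end (x,ẋ)=(1.492826, 4.595395)

1 0.6590 0.2714 1.5180
2 1.1220 1.4928 4.5954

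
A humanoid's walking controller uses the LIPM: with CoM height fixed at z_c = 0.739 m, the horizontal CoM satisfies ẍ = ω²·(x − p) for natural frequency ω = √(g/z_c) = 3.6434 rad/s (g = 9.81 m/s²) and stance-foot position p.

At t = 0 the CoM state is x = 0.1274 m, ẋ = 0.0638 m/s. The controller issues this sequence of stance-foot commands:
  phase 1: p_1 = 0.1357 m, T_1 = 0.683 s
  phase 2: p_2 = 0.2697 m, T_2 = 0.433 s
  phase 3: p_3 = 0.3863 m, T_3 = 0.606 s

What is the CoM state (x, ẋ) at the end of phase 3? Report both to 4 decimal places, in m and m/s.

phase 1: p=0.1357, T=0.683, ωT=2.488442, cosh=6.062770, sinh=5.979731; start (x,ẋ)=(0.127400, 0.063800) → end (x,ẋ)=(0.190091, 0.205976)
phase 2: p=0.2697, T=0.433, ωT=1.577592, cosh=2.524876, sinh=2.318404; start (x,ẋ)=(0.190091, 0.205976) → end (x,ẋ)=(0.199765, -0.152384)
phase 3: p=0.3863, T=0.606, ωT=2.207900, cosh=4.603264, sinh=4.493333; start (x,ẋ)=(0.199765, -0.152384) → end (x,ẋ)=(-0.660300, -3.755224)

x = -0.6603, ẋ = -3.7552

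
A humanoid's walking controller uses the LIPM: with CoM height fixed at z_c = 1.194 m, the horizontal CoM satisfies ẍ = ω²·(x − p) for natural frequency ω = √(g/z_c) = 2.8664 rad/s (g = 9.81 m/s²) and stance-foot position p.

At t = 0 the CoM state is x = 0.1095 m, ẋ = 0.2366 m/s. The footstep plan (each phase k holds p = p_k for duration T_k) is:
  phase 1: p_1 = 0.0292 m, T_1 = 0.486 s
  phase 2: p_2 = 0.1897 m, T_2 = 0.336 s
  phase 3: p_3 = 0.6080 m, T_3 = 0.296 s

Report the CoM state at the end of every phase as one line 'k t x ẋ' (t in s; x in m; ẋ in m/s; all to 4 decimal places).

1 0.4860 0.3568 0.9407
2 0.8220 0.8078 1.9478
3 1.1180 1.5323 3.2383

phase 1: p=0.0292, T=0.486, ωT=1.393070, cosh=2.137754, sinh=1.889442; start (x,ẋ)=(0.109500, 0.236600) → end (x,ẋ)=(0.356821, 0.940689)
phase 2: p=0.1897, T=0.336, ωT=0.963110, cosh=1.500768, sinh=1.119064; start (x,ẋ)=(0.356821, 0.940689) → end (x,ẋ)=(0.807762, 1.947828)
phase 3: p=0.6080, T=0.296, ωT=0.848454, cosh=1.382055, sinh=0.953979; start (x,ẋ)=(0.807762, 1.947828) → end (x,ẋ)=(1.532347, 3.238252)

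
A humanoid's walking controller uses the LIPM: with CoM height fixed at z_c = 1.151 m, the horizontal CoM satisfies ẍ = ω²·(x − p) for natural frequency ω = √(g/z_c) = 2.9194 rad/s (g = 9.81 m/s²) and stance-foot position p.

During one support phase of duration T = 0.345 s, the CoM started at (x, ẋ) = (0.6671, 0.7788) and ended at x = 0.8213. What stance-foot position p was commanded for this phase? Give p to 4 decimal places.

p = 0.9613

ωT = 2.9194·0.345 = 1.007193; cosh(ωT) = 1.551574, sinh(ωT) = 1.186331
x(T) = p + (x₀−p)·cosh(ωT) + (ẋ₀/ω)·sinh(ωT) ⇒ p·(1 − cosh) = x(T) − x₀·cosh − (ẋ₀/ω)·sinh
numerator   = 0.8213 − (0.6671)·1.551574 − (0.7788/2.9194)·1.186331 = -0.530229
denominator = 1 − 1.551574 = -0.551574
p = -0.530229 / -0.551574 = 0.9613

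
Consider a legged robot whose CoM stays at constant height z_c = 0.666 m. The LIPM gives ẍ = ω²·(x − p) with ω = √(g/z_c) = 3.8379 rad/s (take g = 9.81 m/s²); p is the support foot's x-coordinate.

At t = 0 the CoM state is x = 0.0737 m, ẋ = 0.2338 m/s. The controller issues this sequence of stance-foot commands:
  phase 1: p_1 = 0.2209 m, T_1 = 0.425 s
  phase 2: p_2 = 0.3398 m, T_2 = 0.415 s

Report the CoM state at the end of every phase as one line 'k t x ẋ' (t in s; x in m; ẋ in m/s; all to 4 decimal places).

phase 1: p=0.2209, T=0.425, ωT=1.631107, cosh=2.652622, sinh=2.456909; start (x,ẋ)=(0.073700, 0.233800) → end (x,ẋ)=(-0.019894, -0.767820)
phase 2: p=0.3398, T=0.415, ωT=1.592728, cosh=2.560259, sinh=2.356889; start (x,ẋ)=(-0.019894, -0.767820) → end (x,ẋ)=(-1.052635, -5.219433)

1 0.4250 -0.0199 -0.7678
2 0.8400 -1.0526 -5.2194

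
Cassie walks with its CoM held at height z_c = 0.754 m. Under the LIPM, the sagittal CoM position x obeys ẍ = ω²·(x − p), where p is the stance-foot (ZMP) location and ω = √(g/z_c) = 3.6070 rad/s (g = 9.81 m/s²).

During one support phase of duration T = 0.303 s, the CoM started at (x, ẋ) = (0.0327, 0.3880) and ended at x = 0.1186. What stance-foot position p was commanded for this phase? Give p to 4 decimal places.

ωT = 3.6070·0.303 = 1.092921; cosh(ωT) = 1.659105, sinh(ωT) = 1.323869
x(T) = p + (x₀−p)·cosh(ωT) + (ẋ₀/ω)·sinh(ωT) ⇒ p·(1 − cosh) = x(T) − x₀·cosh − (ẋ₀/ω)·sinh
numerator   = 0.1186 − (0.0327)·1.659105 − (0.3880/3.6070)·1.323869 = -0.078060
denominator = 1 − 1.659105 = -0.659105
p = -0.078060 / -0.659105 = 0.1184

p = 0.1184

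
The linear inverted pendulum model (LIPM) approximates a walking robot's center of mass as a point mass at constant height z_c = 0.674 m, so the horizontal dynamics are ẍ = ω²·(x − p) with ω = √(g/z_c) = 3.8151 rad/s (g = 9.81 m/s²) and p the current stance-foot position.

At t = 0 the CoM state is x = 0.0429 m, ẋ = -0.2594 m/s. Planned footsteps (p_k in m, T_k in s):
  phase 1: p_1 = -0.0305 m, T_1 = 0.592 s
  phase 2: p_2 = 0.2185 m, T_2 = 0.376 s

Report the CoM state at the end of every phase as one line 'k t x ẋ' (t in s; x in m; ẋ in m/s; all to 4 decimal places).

1 0.5920 0.0028 0.0705
2 0.9680 -0.2234 -1.4730

phase 1: p=-0.0305, T=0.592, ωT=2.258539, cosh=4.836802, sinh=4.732299; start (x,ẋ)=(0.042900, -0.259400) → end (x,ẋ)=(0.002758, 0.070511)
phase 2: p=0.2185, T=0.376, ωT=1.434478, cosh=2.217846, sinh=1.979606; start (x,ẋ)=(0.002758, 0.070511) → end (x,ẋ)=(-0.223395, -1.472984)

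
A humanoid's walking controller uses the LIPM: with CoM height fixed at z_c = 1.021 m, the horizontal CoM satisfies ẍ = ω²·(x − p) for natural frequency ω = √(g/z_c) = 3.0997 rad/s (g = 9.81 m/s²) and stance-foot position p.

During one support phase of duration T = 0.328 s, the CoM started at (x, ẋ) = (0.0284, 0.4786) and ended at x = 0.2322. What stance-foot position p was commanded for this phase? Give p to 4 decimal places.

p = -0.0042

ωT = 3.0997·0.328 = 1.016702; cosh(ωT) = 1.562925, sinh(ωT) = 1.201138
x(T) = p + (x₀−p)·cosh(ωT) + (ẋ₀/ω)·sinh(ωT) ⇒ p·(1 − cosh) = x(T) − x₀·cosh − (ẋ₀/ω)·sinh
numerator   = 0.2322 − (0.0284)·1.562925 − (0.4786/3.0997)·1.201138 = 0.002355
denominator = 1 − 1.562925 = -0.562925
p = 0.002355 / -0.562925 = -0.0042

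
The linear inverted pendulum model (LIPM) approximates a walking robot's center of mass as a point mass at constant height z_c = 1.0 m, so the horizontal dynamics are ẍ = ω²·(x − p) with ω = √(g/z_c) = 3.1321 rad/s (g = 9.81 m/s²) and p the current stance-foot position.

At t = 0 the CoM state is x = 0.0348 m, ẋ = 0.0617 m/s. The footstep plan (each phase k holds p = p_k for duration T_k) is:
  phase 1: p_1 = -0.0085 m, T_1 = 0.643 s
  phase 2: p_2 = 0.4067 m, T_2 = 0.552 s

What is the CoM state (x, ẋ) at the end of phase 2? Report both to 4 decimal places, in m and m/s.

phase 1: p=-0.0085, T=0.643, ωT=2.013940, cosh=3.813122, sinh=3.679661; start (x,ẋ)=(0.034800, 0.061700) → end (x,ẋ)=(0.229095, 0.734305)
phase 2: p=0.4067, T=0.552, ωT=1.728919, cosh=2.906018, sinh=2.728542; start (x,ẋ)=(0.229095, 0.734305) → end (x,ẋ)=(0.530269, 0.616077)

x = 0.5303, ẋ = 0.6161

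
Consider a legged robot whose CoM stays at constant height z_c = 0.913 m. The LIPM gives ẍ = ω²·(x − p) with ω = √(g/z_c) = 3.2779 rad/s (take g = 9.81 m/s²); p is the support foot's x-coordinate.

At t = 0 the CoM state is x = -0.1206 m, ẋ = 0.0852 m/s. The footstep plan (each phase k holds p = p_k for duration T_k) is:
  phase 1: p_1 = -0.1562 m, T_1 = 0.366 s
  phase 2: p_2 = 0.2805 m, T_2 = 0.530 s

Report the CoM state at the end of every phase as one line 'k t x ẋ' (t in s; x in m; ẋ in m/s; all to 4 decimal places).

1 0.3660 -0.0525 0.3303
2 0.8960 -0.4175 -2.0378

phase 1: p=-0.1562, T=0.366, ωT=1.199711, cosh=1.810220, sinh=1.508939; start (x,ẋ)=(-0.120600, 0.085200) → end (x,ẋ)=(-0.052535, 0.330314)
phase 2: p=0.2805, T=0.530, ωT=1.737287, cosh=2.928952, sinh=2.752955; start (x,ẋ)=(-0.052535, 0.330314) → end (x,ẋ)=(-0.417530, -2.037809)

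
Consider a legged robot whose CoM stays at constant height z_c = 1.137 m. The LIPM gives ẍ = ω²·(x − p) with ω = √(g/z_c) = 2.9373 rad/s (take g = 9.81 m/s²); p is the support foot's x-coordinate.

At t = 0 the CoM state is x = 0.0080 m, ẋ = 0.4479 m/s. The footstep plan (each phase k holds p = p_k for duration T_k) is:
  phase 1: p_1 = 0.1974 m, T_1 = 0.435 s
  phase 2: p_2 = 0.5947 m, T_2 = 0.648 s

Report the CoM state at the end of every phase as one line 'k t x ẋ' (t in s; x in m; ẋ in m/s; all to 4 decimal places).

phase 1: p=0.1974, T=0.435, ωT=1.277726, cosh=1.933569, sinh=1.654899; start (x,ẋ)=(0.008000, 0.447900) → end (x,ẋ)=(0.083532, -0.054615)
phase 2: p=0.5947, T=0.648, ωT=1.903370, cosh=3.428766, sinh=3.279701; start (x,ẋ)=(0.083532, -0.054615) → end (x,ẋ)=(-1.218956, -5.111577)

1 0.4350 0.0835 -0.0546
2 1.0830 -1.2190 -5.1116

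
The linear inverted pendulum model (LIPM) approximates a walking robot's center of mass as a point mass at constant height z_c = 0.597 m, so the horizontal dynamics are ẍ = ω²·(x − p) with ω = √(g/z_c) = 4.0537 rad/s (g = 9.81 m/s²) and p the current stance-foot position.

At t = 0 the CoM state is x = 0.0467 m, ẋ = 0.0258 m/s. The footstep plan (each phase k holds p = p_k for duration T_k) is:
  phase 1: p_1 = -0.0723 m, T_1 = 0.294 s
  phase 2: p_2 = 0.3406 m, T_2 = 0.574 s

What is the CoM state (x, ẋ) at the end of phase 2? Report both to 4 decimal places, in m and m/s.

phase 1: p=-0.0723, T=0.294, ωT=1.191788, cosh=1.798320, sinh=1.494643; start (x,ẋ)=(0.046700, 0.025800) → end (x,ẋ)=(0.151213, 0.767398)
phase 2: p=0.3406, T=0.574, ωT=2.326824, cosh=5.171477, sinh=5.073872; start (x,ẋ)=(0.151213, 0.767398) → end (x,ẋ)=(0.321713, 0.073274)

x = 0.3217, ẋ = 0.0733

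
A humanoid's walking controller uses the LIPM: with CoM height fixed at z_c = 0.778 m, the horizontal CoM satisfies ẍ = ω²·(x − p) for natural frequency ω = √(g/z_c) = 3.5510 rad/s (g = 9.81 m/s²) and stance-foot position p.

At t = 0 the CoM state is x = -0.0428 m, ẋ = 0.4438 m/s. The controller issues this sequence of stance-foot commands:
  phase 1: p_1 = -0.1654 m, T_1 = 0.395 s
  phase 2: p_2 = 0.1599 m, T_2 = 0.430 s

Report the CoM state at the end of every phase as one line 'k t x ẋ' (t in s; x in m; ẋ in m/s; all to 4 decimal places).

phase 1: p=-0.1654, T=0.395, ωT=1.402645, cosh=2.155943, sinh=1.909997; start (x,ẋ)=(-0.042800, 0.443800) → end (x,ẋ)=(0.337628, 1.788330)
phase 2: p=0.1599, T=0.430, ωT=1.526930, cosh=2.410611, sinh=2.193410; start (x,ẋ)=(0.337628, 1.788330) → end (x,ẋ)=(1.692962, 5.695254)

1 0.3950 0.3376 1.7883
2 0.8250 1.6930 5.6953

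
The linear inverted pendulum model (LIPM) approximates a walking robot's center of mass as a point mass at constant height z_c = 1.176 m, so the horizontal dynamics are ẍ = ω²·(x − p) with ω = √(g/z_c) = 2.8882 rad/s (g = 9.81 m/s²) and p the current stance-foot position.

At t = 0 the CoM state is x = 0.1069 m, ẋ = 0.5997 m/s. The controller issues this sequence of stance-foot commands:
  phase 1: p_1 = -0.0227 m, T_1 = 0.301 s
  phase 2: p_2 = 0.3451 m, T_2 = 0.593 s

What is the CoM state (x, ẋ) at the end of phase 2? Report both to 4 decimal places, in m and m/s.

phase 1: p=-0.0227, T=0.301, ωT=0.869348, cosh=1.402290, sinh=0.983065; start (x,ẋ)=(0.106900, 0.599700) → end (x,ẋ)=(0.363159, 1.208925)
phase 2: p=0.3451, T=0.593, ωT=1.712703, cosh=2.862151, sinh=2.681773; start (x,ẋ)=(0.363159, 1.208925) → end (x,ẋ)=(1.519307, 3.599999)

x = 1.5193, ẋ = 3.6000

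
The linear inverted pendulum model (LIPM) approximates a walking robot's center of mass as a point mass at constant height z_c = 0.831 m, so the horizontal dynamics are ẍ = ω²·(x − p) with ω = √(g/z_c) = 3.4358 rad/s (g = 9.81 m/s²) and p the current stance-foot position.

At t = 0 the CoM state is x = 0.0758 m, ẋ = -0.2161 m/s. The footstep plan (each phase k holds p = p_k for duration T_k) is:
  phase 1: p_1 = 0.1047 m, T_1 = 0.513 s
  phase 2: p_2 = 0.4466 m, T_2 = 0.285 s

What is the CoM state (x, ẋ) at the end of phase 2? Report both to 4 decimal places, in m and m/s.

phase 1: p=0.1047, T=0.513, ωT=1.762565, cosh=2.999486, sinh=2.827882; start (x,ẋ)=(0.075800, -0.216100) → end (x,ẋ)=(-0.159849, -0.928982)
phase 2: p=0.4466, T=0.285, ωT=0.979203, cosh=1.518972, sinh=1.143362; start (x,ẋ)=(-0.159849, -0.928982) → end (x,ẋ)=(-0.783725, -3.793450)

x = -0.7837, ẋ = -3.7934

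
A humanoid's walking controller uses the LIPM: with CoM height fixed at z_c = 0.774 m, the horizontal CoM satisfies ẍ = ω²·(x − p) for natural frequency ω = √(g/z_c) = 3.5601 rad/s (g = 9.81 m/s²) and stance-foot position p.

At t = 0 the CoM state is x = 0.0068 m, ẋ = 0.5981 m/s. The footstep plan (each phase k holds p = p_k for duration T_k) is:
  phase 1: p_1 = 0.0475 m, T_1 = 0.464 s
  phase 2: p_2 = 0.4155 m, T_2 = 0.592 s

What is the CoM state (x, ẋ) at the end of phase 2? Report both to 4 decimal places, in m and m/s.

phase 1: p=0.0475, T=0.464, ωT=1.651886, cosh=2.704250, sinh=2.512562; start (x,ẋ)=(0.006800, 0.598100) → end (x,ẋ)=(0.359550, 1.253351)
phase 2: p=0.4155, T=0.592, ωT=2.107579, cosh=4.174915, sinh=4.053383; start (x,ẋ)=(0.359550, 1.253351) → end (x,ẋ)=(1.608926, 4.425247)

x = 1.6089, ẋ = 4.4252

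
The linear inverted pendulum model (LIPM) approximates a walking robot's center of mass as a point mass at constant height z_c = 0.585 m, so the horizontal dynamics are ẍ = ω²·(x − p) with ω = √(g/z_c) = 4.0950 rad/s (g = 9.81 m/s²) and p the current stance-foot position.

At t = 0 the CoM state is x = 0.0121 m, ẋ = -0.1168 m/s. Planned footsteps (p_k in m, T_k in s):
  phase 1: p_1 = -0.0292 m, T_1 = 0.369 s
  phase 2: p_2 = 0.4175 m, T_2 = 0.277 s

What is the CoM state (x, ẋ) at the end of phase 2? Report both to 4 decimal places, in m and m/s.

x = -0.2563, ẋ = -2.1910

phase 1: p=-0.0292, T=0.369, ωT=1.511055, cosh=2.376093, sinh=2.155416; start (x,ẋ)=(0.012100, -0.116800) → end (x,ẋ)=(0.007455, 0.087004)
phase 2: p=0.4175, T=0.277, ωT=1.134315, cosh=1.715343, sinh=1.393700; start (x,ẋ)=(0.007455, 0.087004) → end (x,ẋ)=(-0.256257, -2.190971)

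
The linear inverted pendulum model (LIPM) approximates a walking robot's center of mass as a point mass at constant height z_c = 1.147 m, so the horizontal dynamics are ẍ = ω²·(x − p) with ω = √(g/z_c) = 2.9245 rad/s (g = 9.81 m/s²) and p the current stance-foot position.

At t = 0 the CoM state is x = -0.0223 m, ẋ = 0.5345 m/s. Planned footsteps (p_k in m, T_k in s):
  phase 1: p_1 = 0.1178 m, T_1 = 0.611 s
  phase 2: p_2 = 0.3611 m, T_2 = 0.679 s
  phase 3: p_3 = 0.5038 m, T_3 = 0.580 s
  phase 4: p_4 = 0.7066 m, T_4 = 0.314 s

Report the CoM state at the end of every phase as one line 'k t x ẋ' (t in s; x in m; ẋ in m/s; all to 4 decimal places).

1 0.6110 0.2181 0.4516
2 1.2900 0.3824 0.1816
3 1.8700 0.3253 -0.4237
4 2.1840 0.0004 -1.7894

phase 1: p=0.1178, T=0.611, ωT=1.786870, cosh=3.069108, sinh=2.901624; start (x,ẋ)=(-0.022300, 0.534500) → end (x,ẋ)=(0.218137, 0.451578)
phase 2: p=0.3611, T=0.679, ωT=1.985736, cosh=3.710841, sinh=3.573562; start (x,ẋ)=(0.218137, 0.451578) → end (x,ẋ)=(0.382388, 0.181644)
phase 3: p=0.5038, T=0.580, ωT=1.696210, cosh=2.818309, sinh=2.634932; start (x,ẋ)=(0.382388, 0.181644) → end (x,ẋ)=(0.325281, -0.423658)
phase 4: p=0.7066, T=0.314, ωT=0.918293, cosh=1.452105, sinh=1.052905; start (x,ẋ)=(0.325281, -0.423658) → end (x,ẋ)=(0.000355, -1.789362)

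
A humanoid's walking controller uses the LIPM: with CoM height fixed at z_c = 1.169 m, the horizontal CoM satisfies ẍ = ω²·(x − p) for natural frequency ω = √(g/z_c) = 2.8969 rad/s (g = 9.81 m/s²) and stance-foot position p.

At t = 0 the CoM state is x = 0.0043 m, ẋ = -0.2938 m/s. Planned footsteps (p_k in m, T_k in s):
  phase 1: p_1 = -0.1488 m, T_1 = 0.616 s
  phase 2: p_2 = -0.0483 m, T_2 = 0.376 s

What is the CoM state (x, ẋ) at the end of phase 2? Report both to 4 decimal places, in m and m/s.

phase 1: p=-0.1488, T=0.616, ωT=1.784490, cosh=3.062213, sinh=2.894331; start (x,ẋ)=(0.004300, -0.293800) → end (x,ẋ)=(0.026485, 0.384002)
phase 2: p=-0.0483, T=0.376, ωT=1.089234, cosh=1.654236, sinh=1.317762; start (x,ẋ)=(0.026485, 0.384002) → end (x,ẋ)=(0.250090, 0.920717)

x = 0.2501, ẋ = 0.9207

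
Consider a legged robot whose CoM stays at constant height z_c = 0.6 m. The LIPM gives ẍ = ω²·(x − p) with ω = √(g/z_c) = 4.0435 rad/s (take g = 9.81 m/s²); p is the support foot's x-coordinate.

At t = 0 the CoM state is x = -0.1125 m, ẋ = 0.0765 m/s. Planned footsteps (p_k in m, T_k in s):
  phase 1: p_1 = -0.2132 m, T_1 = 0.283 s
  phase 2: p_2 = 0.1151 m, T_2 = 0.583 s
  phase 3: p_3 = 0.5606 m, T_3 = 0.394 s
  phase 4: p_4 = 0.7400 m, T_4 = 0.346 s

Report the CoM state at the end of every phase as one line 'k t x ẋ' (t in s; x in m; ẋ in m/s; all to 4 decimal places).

1 0.2830 -0.0124 0.7068
2 0.8660 0.3508 1.0688
3 1.2600 0.6465 0.7371
4 1.6060 0.8859 0.8652

phase 1: p=-0.2132, T=0.283, ωT=1.144310, cosh=1.729359, sinh=1.410916; start (x,ẋ)=(-0.112500, 0.076500) → end (x,ẋ)=(-0.012360, 0.706793)
phase 2: p=0.1151, T=0.583, ωT=2.357360, cosh=5.328852, sinh=5.234182; start (x,ẋ)=(-0.012360, 0.706793) → end (x,ẋ)=(0.350806, 1.068780)
phase 3: p=0.5606, T=0.394, ωT=1.593139, cosh=2.561226, sinh=2.357940; start (x,ẋ)=(0.350806, 1.068780) → end (x,ẋ)=(0.646522, 0.737142)
phase 4: p=0.7400, T=0.346, ωT=1.399051, cosh=2.149092, sinh=1.902261; start (x,ẋ)=(0.646522, 0.737142) → end (x,ẋ)=(0.885895, 0.865173)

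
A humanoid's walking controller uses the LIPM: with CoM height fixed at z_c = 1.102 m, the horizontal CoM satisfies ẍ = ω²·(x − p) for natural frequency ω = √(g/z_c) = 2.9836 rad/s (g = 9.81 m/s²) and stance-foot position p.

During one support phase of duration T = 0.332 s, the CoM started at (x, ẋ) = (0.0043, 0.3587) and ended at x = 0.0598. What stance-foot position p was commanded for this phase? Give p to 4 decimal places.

ωT = 2.9836·0.332 = 0.990555; cosh(ωT) = 1.532050, sinh(ωT) = 1.160679
x(T) = p + (x₀−p)·cosh(ωT) + (ẋ₀/ω)·sinh(ωT) ⇒ p·(1 − cosh) = x(T) − x₀·cosh − (ẋ₀/ω)·sinh
numerator   = 0.0598 − (0.0043)·1.532050 − (0.3587/2.9836)·1.160679 = -0.086329
denominator = 1 − 1.532050 = -0.532050
p = -0.086329 / -0.532050 = 0.1623

p = 0.1623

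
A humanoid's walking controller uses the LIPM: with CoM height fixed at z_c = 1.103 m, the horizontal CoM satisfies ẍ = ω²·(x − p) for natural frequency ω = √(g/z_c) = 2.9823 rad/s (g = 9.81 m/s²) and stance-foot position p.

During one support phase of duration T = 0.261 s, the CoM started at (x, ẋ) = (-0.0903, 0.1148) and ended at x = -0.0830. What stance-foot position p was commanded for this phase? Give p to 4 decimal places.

p = -0.0094

ωT = 2.9823·0.261 = 0.778380; cosh(ωT) = 1.318545, sinh(ωT) = 0.859396
x(T) = p + (x₀−p)·cosh(ωT) + (ẋ₀/ω)·sinh(ωT) ⇒ p·(1 − cosh) = x(T) − x₀·cosh − (ẋ₀/ω)·sinh
numerator   = -0.0830 − (-0.0903)·1.318545 − (0.1148/2.9823)·0.859396 = 0.002983
denominator = 1 − 1.318545 = -0.318545
p = 0.002983 / -0.318545 = -0.0094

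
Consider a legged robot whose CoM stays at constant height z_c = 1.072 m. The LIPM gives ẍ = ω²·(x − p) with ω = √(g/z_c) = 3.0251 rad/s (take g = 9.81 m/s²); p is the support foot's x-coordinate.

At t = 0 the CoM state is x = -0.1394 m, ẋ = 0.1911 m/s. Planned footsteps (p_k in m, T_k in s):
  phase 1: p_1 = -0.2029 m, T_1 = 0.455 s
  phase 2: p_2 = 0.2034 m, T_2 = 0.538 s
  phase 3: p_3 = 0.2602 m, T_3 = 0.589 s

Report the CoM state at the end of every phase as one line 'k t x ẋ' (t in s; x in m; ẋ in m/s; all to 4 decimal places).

phase 1: p=-0.2029, T=0.455, ωT=1.376421, cosh=2.106590, sinh=1.854109; start (x,ẋ)=(-0.139400, 0.191100) → end (x,ẋ)=(0.047995, 0.758732)
phase 2: p=0.2034, T=0.538, ωT=1.627504, cosh=2.643785, sinh=2.447366; start (x,ẋ)=(0.047995, 0.758732) → end (x,ẋ)=(0.406373, 0.855382)
phase 3: p=0.2602, T=0.589, ωT=1.781784, cosh=3.054391, sinh=2.886053; start (x,ẋ)=(0.406373, 0.855382) → end (x,ẋ)=(1.522733, 3.888845)

1 0.4550 0.0480 0.7587
2 0.9930 0.4064 0.8554
3 1.5820 1.5227 3.8888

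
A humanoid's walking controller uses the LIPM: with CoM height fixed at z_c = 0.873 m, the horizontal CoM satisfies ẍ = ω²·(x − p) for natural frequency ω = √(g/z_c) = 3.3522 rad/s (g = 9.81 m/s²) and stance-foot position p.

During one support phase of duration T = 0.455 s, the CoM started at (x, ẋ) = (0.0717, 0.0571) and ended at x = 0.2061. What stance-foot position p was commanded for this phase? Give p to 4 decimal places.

ωT = 3.3522·0.455 = 1.525251; cosh(ωT) = 2.406932, sinh(ωT) = 2.189365
x(T) = p + (x₀−p)·cosh(ωT) + (ẋ₀/ω)·sinh(ωT) ⇒ p·(1 − cosh) = x(T) − x₀·cosh − (ẋ₀/ω)·sinh
numerator   = 0.2061 − (0.0717)·2.406932 − (0.0571/3.3522)·2.189365 = -0.003770
denominator = 1 − 2.406932 = -1.406932
p = -0.003770 / -1.406932 = 0.0027

p = 0.0027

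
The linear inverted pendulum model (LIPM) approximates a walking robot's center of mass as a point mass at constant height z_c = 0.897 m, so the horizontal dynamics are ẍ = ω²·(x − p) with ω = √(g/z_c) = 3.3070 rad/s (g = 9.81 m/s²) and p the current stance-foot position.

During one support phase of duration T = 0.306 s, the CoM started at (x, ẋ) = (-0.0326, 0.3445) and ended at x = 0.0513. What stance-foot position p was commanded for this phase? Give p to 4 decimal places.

p = 0.0400

ωT = 3.3070·0.306 = 1.011942; cosh(ωT) = 1.557225, sinh(ωT) = 1.193713
x(T) = p + (x₀−p)·cosh(ωT) + (ẋ₀/ω)·sinh(ωT) ⇒ p·(1 − cosh) = x(T) − x₀·cosh − (ẋ₀/ω)·sinh
numerator   = 0.0513 − (-0.0326)·1.557225 − (0.3445/3.3070)·1.193713 = -0.022287
denominator = 1 − 1.557225 = -0.557225
p = -0.022287 / -0.557225 = 0.0400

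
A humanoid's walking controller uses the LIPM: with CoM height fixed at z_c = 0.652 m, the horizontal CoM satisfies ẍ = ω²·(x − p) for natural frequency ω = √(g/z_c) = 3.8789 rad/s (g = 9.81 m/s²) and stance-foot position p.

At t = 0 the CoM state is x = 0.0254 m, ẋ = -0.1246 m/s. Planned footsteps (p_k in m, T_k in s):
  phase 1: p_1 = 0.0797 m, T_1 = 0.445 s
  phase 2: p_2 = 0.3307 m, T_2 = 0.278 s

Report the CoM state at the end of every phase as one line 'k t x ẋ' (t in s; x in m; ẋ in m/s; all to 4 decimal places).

1 0.4450 -0.1651 -0.9341
2 0.7230 -0.7954 -4.0315

phase 1: p=0.0797, T=0.445, ωT=1.726110, cosh=2.898366, sinh=2.720391; start (x,ẋ)=(0.025400, -0.124600) → end (x,ẋ)=(-0.165067, -0.934117)
phase 2: p=0.3307, T=0.278, ωT=1.078334, cosh=1.639970, sinh=1.299808; start (x,ẋ)=(-0.165067, -0.934117) → end (x,ẋ)=(-0.795363, -4.031495)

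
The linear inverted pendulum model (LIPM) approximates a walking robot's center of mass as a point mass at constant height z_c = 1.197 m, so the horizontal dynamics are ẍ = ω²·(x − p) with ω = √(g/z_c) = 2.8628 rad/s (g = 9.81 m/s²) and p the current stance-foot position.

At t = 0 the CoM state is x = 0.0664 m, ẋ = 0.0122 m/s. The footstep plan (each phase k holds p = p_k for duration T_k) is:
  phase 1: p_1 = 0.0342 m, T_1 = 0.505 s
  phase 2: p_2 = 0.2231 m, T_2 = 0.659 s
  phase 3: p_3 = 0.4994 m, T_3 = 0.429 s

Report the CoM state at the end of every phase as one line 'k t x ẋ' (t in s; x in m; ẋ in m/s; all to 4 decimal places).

phase 1: p=0.0342, T=0.505, ωT=1.445714, cosh=2.240230, sinh=2.004652; start (x,ẋ)=(0.066400, 0.012200) → end (x,ẋ)=(0.114878, 0.212124)
phase 2: p=0.2231, T=0.659, ωT=1.886585, cosh=3.374196, sinh=3.222607; start (x,ẋ)=(0.114878, 0.212124) → end (x,ẋ)=(0.096723, -0.282671)
phase 3: p=0.4994, T=0.429, ωT=1.228141, cosh=1.853856, sinh=1.561020; start (x,ẋ)=(0.096723, -0.282671) → end (x,ẋ)=(-0.401238, -2.323547)

1 0.5050 0.1149 0.2121
2 1.1640 0.0967 -0.2827
3 1.5930 -0.4012 -2.3235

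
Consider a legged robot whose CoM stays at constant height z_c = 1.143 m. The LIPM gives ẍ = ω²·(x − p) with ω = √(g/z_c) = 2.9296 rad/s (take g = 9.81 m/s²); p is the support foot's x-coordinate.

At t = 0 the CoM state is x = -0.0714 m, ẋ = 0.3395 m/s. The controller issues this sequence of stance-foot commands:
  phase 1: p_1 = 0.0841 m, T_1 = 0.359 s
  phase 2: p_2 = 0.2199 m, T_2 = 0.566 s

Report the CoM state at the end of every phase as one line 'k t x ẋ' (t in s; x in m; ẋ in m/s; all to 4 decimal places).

phase 1: p=0.0841, T=0.359, ωT=1.051726, cosh=1.605961, sinh=1.256627; start (x,ẋ)=(-0.071400, 0.339500) → end (x,ẋ)=(-0.020001, -0.027236)
phase 2: p=0.2199, T=0.566, ωT=1.658154, cosh=2.720050, sinh=2.529559; start (x,ẋ)=(-0.020001, -0.027236) → end (x,ẋ)=(-0.456161, -1.851896)

1 0.3590 -0.0200 -0.0272
2 0.9250 -0.4562 -1.8519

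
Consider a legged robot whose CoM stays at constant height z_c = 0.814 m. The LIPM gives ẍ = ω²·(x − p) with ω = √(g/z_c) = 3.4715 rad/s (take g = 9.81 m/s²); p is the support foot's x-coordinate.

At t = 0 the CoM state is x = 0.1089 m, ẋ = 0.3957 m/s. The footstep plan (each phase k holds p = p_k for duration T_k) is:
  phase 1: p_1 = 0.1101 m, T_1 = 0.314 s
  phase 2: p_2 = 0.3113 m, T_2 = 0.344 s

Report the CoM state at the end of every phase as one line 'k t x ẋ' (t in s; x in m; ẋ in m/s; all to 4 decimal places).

1 0.3140 0.2585 0.6495
2 0.6580 0.4966 0.8955

phase 1: p=0.1101, T=0.314, ωT=1.090051, cosh=1.655313, sinh=1.319113; start (x,ẋ)=(0.108900, 0.395700) → end (x,ẋ)=(0.258473, 0.649512)
phase 2: p=0.3113, T=0.344, ωT=1.194196, cosh=1.801925, sinh=1.498978; start (x,ẋ)=(0.258473, 0.649512) → end (x,ẋ)=(0.496566, 0.895477)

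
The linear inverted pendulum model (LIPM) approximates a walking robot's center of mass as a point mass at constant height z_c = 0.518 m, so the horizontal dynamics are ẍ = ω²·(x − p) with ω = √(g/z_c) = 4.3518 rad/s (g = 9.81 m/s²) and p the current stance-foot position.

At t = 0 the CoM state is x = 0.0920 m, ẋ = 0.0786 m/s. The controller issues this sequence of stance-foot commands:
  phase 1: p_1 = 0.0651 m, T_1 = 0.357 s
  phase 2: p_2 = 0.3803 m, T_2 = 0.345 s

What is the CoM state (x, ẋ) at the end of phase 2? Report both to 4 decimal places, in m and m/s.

x = 0.1152, ẋ = -0.8500

phase 1: p=0.0651, T=0.357, ωT=1.553593, cosh=2.469957, sinh=2.258470; start (x,ẋ)=(0.092000, 0.078600) → end (x,ẋ)=(0.172333, 0.458523)
phase 2: p=0.3803, T=0.345, ωT=1.501371, cosh=2.355331, sinh=2.132507; start (x,ẋ)=(0.172333, 0.458523) → end (x,ẋ)=(0.115159, -0.850009)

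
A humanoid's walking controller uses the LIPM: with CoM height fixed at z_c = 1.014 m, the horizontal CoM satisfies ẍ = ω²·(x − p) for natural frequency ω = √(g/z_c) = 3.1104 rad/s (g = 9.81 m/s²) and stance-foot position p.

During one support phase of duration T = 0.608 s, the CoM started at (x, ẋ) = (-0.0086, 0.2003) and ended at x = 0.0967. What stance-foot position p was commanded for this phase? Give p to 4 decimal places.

p = 0.0346

ωT = 3.1104·0.608 = 1.891123; cosh(ωT) = 3.388855, sinh(ωT) = 3.237953
x(T) = p + (x₀−p)·cosh(ωT) + (ẋ₀/ω)·sinh(ωT) ⇒ p·(1 − cosh) = x(T) − x₀·cosh − (ẋ₀/ω)·sinh
numerator   = 0.0967 − (-0.0086)·3.388855 − (0.2003/3.1104)·3.237953 = -0.082670
denominator = 1 − 3.388855 = -2.388855
p = -0.082670 / -2.388855 = 0.0346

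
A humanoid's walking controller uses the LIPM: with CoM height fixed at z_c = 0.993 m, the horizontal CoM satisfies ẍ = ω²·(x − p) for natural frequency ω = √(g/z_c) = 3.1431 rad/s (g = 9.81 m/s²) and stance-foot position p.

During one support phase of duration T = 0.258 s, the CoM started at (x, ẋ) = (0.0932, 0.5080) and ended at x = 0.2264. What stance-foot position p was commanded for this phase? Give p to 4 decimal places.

p = 0.1298

ωT = 3.1431·0.258 = 0.810920; cosh(ωT) = 1.347213, sinh(ωT) = 0.902764
x(T) = p + (x₀−p)·cosh(ωT) + (ẋ₀/ω)·sinh(ωT) ⇒ p·(1 − cosh) = x(T) − x₀·cosh − (ẋ₀/ω)·sinh
numerator   = 0.2264 − (0.0932)·1.347213 − (0.5080/3.1431)·0.902764 = -0.045068
denominator = 1 − 1.347213 = -0.347213
p = -0.045068 / -0.347213 = 0.1298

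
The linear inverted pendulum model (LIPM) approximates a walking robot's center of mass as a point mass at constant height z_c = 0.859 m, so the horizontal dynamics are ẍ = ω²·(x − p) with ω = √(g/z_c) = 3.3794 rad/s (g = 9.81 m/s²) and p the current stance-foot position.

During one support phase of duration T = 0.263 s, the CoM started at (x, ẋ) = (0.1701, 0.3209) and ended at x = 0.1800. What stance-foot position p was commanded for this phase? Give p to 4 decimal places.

ωT = 3.3794·0.263 = 0.888782; cosh(ωT) = 1.421661, sinh(ωT) = 1.010505
x(T) = p + (x₀−p)·cosh(ωT) + (ẋ₀/ω)·sinh(ωT) ⇒ p·(1 − cosh) = x(T) − x₀·cosh − (ẋ₀/ω)·sinh
numerator   = 0.1800 − (0.1701)·1.421661 − (0.3209/3.3794)·1.010505 = -0.157780
denominator = 1 − 1.421661 = -0.421661
p = -0.157780 / -0.421661 = 0.3742

p = 0.3742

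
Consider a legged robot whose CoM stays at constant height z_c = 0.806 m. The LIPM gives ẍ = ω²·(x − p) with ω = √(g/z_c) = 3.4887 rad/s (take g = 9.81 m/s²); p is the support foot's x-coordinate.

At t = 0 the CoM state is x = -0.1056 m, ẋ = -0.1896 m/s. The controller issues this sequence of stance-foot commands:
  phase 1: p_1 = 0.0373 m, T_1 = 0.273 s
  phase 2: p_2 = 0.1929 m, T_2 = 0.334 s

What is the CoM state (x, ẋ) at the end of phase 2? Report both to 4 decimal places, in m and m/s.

x = -0.9059, ẋ = -3.6268

phase 1: p=0.0373, T=0.273, ωT=0.952415, cosh=1.488885, sinh=1.103077; start (x,ẋ)=(-0.105600, -0.189600) → end (x,ẋ)=(-0.235410, -0.832215)
phase 2: p=0.1929, T=0.334, ωT=1.165226, cosh=1.759250, sinh=1.447397; start (x,ẋ)=(-0.235410, -0.832215) → end (x,ẋ)=(-0.905876, -3.626843)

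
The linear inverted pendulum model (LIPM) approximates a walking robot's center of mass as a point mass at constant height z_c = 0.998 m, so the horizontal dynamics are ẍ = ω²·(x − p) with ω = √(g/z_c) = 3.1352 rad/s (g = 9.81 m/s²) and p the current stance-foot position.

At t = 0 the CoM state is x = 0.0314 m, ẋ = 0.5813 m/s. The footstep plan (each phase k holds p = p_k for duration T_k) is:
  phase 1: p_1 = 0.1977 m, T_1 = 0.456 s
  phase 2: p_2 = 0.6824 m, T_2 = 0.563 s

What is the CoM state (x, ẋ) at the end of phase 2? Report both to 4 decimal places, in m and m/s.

phase 1: p=0.1977, T=0.456, ωT=1.429651, cosh=2.208317, sinh=1.968925; start (x,ẋ)=(0.031400, 0.581300) → end (x,ẋ)=(0.195517, 0.257129)
phase 2: p=0.6824, T=0.563, ωT=1.765118, cosh=3.006713, sinh=2.835546; start (x,ẋ)=(0.195517, 0.257129) → end (x,ẋ)=(-0.548964, -3.555280)

x = -0.5490, ẋ = -3.5553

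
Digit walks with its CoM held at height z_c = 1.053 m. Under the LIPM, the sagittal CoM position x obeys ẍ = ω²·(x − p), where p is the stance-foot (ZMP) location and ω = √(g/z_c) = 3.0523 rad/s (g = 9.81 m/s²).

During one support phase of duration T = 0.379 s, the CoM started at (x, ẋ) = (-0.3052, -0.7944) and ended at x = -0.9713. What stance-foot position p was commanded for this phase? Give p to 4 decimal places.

p = 0.0873

ωT = 3.0523·0.379 = 1.156822; cosh(ωT) = 1.747147, sinh(ωT) = 1.432663
x(T) = p + (x₀−p)·cosh(ωT) + (ẋ₀/ω)·sinh(ωT) ⇒ p·(1 − cosh) = x(T) − x₀·cosh − (ẋ₀/ω)·sinh
numerator   = -0.9713 − (-0.3052)·1.747147 − (-0.7944/3.0523)·1.432663 = -0.065202
denominator = 1 − 1.747147 = -0.747147
p = -0.065202 / -0.747147 = 0.0873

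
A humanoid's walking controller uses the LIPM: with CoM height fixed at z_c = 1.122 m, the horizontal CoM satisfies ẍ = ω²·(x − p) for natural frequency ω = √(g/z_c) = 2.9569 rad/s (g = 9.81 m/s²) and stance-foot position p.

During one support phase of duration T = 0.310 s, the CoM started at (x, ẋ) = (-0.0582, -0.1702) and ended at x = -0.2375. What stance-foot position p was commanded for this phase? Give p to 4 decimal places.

ωT = 2.9569·0.310 = 0.916639; cosh(ωT) = 1.450366, sinh(ωT) = 1.050505
x(T) = p + (x₀−p)·cosh(ωT) + (ẋ₀/ω)·sinh(ωT) ⇒ p·(1 − cosh) = x(T) − x₀·cosh − (ẋ₀/ω)·sinh
numerator   = -0.2375 − (-0.0582)·1.450366 − (-0.1702/2.9569)·1.050505 = -0.092621
denominator = 1 − 1.450366 = -0.450366
p = -0.092621 / -0.450366 = 0.2057

p = 0.2057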